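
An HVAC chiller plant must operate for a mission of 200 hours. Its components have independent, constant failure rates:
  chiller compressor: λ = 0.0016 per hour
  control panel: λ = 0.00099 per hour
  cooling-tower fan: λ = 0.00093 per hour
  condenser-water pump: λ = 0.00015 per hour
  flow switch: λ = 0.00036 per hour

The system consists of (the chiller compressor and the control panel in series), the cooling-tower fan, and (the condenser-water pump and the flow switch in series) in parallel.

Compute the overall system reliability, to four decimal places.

R(chiller compressor) = exp(−0.0016 × 200) = 0.726149
R(control panel) = exp(−0.00099 × 200) = 0.820370
R(cooling-tower fan) = exp(−0.00093 × 200) = 0.830274
R(condenser-water pump) = exp(−0.00015 × 200) = 0.970446
R(flow switch) = exp(−0.00036 × 200) = 0.930531
Series (chiller compressor and control panel): 0.726149 × 0.820370 = 0.595711
Series (condenser-water pump and flow switch): 0.970446 × 0.930531 = 0.903030
Parallel ([0.595711], cooling-tower fan, and [0.903030]): 1 − (1 − 0.595711)(1 − 0.830274)(1 − 0.903030) = 0.9933

0.9933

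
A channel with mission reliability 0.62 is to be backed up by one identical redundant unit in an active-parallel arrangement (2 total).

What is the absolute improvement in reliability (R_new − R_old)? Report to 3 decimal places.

0.236

R_before = 0.62
R_after = 1 − (1 − 0.62)^2 = 0.856
ΔR = 0.856 − 0.62 = 0.236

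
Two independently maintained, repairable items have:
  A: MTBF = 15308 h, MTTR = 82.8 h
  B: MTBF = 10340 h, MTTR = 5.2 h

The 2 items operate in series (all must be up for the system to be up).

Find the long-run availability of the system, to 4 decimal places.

A(A) = MTBF/(MTBF+MTTR) = 15308/(15308+82.8) = 0.994620
A(B) = MTBF/(MTBF+MTTR) = 10340/(10340+5.2) = 0.999497
Series availability: 0.994620 × 0.999497 = 0.9941

0.9941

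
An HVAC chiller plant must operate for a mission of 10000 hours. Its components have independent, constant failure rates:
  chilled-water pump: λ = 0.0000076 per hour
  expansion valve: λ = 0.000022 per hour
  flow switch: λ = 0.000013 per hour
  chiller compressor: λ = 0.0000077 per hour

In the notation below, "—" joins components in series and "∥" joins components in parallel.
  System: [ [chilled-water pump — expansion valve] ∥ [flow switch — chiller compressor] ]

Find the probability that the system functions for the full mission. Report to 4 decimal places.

0.9521

R(chilled-water pump) = exp(−0.0000076 × 10000) = 0.926816
R(expansion valve) = exp(−0.000022 × 10000) = 0.802519
R(flow switch) = exp(−0.000013 × 10000) = 0.878095
R(chiller compressor) = exp(−0.0000077 × 10000) = 0.925890
Series (chilled-water pump and expansion valve): 0.926816 × 0.802519 = 0.743787
Series (flow switch and chiller compressor): 0.878095 × 0.925890 = 0.813019
Parallel ([0.743787] and [0.813019]): 1 − (1 − 0.743787)(1 − 0.813019) = 0.9521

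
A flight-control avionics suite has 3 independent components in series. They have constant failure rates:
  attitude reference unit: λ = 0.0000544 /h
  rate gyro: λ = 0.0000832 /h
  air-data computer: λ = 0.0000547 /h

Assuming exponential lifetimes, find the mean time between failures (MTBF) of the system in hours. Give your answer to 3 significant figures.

5200

Series of exponential components: λ_sys = Σ λ_i
λ_sys = 0.0000544 + 0.0000832 + 0.0000547 = 1.9230e-04 /h
MTBF = 1 / λ_sys = 5200 h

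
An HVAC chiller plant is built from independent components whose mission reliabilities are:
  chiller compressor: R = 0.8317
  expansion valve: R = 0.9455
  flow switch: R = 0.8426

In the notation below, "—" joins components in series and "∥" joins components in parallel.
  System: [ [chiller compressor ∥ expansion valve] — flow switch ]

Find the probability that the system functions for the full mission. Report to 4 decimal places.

Parallel (chiller compressor and expansion valve): 1 − (1 − 0.831700)(1 − 0.945500) = 0.990828
Series ([0.990828] and flow switch): 0.990828 × 0.842600 = 0.8349

0.8349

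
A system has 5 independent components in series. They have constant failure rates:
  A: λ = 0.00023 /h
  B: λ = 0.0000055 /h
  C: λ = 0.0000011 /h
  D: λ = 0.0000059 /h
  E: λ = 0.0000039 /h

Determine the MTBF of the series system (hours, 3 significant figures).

Series of exponential components: λ_sys = Σ λ_i
λ_sys = 0.00023 + 0.0000055 + 0.0000011 + 0.0000059 + 0.0000039 = 2.4640e-04 /h
MTBF = 1 / λ_sys = 4060 h

4060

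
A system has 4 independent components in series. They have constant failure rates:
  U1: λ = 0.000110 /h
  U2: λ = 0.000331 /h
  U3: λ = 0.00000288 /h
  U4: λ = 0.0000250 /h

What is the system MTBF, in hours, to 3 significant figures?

2130

Series of exponential components: λ_sys = Σ λ_i
λ_sys = 0.000110 + 0.000331 + 0.00000288 + 0.0000250 = 4.6888e-04 /h
MTBF = 1 / λ_sys = 2130 h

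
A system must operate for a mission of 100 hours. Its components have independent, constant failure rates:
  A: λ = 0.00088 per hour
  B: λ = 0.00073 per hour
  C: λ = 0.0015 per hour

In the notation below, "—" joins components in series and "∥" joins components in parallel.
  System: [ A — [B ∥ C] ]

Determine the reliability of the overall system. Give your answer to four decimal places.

R(A) = exp(−0.00088 × 100) = 0.915761
R(B) = exp(−0.00073 × 100) = 0.929601
R(C) = exp(−0.0015 × 100) = 0.860708
Parallel (B and C): 1 − (1 − 0.929601)(1 − 0.860708) = 0.990194
Series (A and [0.990194]): 0.915761 × 0.990194 = 0.9068

0.9068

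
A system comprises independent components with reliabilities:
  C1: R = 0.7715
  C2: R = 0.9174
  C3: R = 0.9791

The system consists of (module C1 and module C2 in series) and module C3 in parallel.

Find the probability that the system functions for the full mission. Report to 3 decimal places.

0.994

Series (C1 and C2): 0.77150 × 0.91740 = 0.70777
Parallel ([0.70777] and C3): 1 − (1 − 0.70777)(1 − 0.97910) = 0.994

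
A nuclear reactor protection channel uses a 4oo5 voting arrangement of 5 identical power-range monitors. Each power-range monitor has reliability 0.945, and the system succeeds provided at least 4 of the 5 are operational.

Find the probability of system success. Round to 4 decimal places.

0.9729

R = Σ_{i=4}^{5} C(5,i) p^i (1−p)^{5−i} with p = 0.945
C(5,4)·0.945^4·0.055^1 = 0.219311
C(5,5)·0.945^5·0.055^0 = 0.753631
Sum = 0.9729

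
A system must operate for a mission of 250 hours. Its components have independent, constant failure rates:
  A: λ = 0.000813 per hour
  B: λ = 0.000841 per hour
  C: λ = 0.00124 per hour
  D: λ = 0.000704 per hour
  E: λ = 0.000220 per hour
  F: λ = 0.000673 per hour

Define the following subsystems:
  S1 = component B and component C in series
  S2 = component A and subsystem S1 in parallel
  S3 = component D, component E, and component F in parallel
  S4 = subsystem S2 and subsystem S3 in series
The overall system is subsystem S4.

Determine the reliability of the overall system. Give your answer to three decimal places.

R(A) = exp(−0.000813 × 250) = 0.81607
R(B) = exp(−0.000841 × 250) = 0.81038
R(C) = exp(−0.00124 × 250) = 0.73345
R(D) = exp(−0.000704 × 250) = 0.83862
R(E) = exp(−0.000220 × 250) = 0.94649
R(F) = exp(−0.000673 × 250) = 0.84514
Series (B and C): 0.81038 × 0.73345 = 0.59437
Parallel (A and [0.59437]): 1 − (1 − 0.81607)(1 − 0.59437) = 0.92539
Parallel (D, E, and F): 1 − (1 − 0.83862)(1 − 0.94649)(1 − 0.84514) = 0.99866
Series ([0.92539] and [0.99866]): 0.92539 × 0.99866 = 0.924

0.924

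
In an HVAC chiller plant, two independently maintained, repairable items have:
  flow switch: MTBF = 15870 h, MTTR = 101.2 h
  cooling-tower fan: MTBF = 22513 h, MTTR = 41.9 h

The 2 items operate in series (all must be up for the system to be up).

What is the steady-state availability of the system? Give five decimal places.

A(flow switch) = MTBF/(MTBF+MTTR) = 15870/(15870+101.2) = 0.993664
A(cooling-tower fan) = MTBF/(MTBF+MTTR) = 22513/(22513+41.9) = 0.998142
Series availability: 0.993664 × 0.998142 = 0.99182

0.99182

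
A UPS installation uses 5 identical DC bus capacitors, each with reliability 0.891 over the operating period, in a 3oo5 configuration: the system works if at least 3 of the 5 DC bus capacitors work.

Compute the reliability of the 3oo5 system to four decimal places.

R = Σ_{i=3}^{5} C(5,i) p^i (1−p)^{5−i} with p = 0.891
C(5,3)·0.891^3·0.109^2 = 0.084040
C(5,4)·0.891^4·0.109^1 = 0.343485
C(5,5)·0.891^5·0.109^0 = 0.561550
Sum = 0.9891

0.9891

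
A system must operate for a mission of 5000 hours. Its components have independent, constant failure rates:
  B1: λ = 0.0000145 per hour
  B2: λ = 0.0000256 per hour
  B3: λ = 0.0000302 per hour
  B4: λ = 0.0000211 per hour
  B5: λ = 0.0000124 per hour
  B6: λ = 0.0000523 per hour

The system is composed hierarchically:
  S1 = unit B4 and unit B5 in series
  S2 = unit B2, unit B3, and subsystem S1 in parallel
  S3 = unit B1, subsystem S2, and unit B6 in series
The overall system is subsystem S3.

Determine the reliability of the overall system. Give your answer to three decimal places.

0.714

R(B1) = exp(−0.0000145 × 5000) = 0.93007
R(B2) = exp(−0.0000256 × 5000) = 0.87985
R(B3) = exp(−0.0000302 × 5000) = 0.85985
R(B4) = exp(−0.0000211 × 5000) = 0.89987
R(B5) = exp(−0.0000124 × 5000) = 0.93988
R(B6) = exp(−0.0000523 × 5000) = 0.76990
Series (B4 and B5): 0.89987 × 0.93988 = 0.84577
Parallel (B2, B3, and [0.84577]): 1 − (1 − 0.87985)(1 − 0.85985)(1 − 0.84577) = 0.99740
Series (B1, [0.99740], and B6): 0.93007 × 0.99740 × 0.76990 = 0.714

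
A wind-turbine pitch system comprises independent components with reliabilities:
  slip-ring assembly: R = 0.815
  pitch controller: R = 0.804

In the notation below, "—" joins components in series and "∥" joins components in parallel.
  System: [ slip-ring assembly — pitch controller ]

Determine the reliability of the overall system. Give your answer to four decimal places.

Series (slip-ring assembly and pitch controller): 0.815000 × 0.804000 = 0.6553

0.6553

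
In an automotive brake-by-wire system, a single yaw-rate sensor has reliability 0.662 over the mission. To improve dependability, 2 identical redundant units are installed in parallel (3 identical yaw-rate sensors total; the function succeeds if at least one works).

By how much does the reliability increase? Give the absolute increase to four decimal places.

0.2994

R_before = 0.662
R_after = 1 − (1 − 0.662)^3 = 0.9614
ΔR = 0.9614 − 0.662 = 0.2994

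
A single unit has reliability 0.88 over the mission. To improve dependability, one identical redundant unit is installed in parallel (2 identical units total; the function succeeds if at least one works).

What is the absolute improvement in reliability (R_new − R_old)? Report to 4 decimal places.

0.1056

R_before = 0.88
R_after = 1 − (1 − 0.88)^2 = 0.9856
ΔR = 0.9856 − 0.88 = 0.1056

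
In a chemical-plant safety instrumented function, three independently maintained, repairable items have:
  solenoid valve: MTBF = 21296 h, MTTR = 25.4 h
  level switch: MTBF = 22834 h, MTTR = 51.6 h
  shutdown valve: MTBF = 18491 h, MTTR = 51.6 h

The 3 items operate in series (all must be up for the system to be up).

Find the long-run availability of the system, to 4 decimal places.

0.9938

A(solenoid valve) = MTBF/(MTBF+MTTR) = 21296/(21296+25.4) = 0.998809
A(level switch) = MTBF/(MTBF+MTTR) = 22834/(22834+51.6) = 0.997745
A(shutdown valve) = MTBF/(MTBF+MTTR) = 18491/(18491+51.6) = 0.997217
Series availability: 0.998809 × 0.997745 × 0.997217 = 0.9938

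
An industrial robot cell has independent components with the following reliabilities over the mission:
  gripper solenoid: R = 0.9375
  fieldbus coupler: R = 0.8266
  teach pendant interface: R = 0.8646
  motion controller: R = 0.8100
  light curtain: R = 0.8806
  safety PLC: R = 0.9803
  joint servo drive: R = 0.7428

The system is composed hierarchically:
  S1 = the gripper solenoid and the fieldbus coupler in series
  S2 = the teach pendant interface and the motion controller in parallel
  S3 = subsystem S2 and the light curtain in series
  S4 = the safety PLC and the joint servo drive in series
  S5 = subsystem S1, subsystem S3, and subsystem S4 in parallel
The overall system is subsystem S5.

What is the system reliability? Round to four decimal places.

0.9913

Series (gripper solenoid and fieldbus coupler): 0.937500 × 0.826600 = 0.774938
Parallel (teach pendant interface and motion controller): 1 − (1 − 0.864600)(1 − 0.810000) = 0.974274
Series ([0.974274] and light curtain): 0.974274 × 0.880600 = 0.857946
Series (safety PLC and joint servo drive): 0.980300 × 0.742800 = 0.728167
Parallel ([0.774938], [0.857946], and [0.728167]): 1 − (1 − 0.774938)(1 − 0.857946)(1 − 0.728167) = 0.9913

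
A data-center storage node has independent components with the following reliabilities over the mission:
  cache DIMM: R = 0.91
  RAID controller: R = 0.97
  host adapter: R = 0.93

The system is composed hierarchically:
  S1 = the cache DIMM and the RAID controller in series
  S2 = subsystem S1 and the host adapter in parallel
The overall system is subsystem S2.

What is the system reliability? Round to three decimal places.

Series (cache DIMM and RAID controller): 0.91000 × 0.97000 = 0.88270
Parallel ([0.88270] and host adapter): 1 − (1 − 0.88270)(1 − 0.93000) = 0.992

0.992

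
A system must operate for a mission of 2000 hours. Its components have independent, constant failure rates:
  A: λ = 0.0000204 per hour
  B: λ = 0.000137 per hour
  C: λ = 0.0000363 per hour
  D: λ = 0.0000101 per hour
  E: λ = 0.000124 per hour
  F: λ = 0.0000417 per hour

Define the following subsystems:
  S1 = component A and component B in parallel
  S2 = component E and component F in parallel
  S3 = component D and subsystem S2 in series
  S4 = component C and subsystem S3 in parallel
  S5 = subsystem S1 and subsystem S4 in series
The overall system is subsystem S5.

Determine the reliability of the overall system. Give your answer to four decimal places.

R(A) = exp(−0.0000204 × 2000) = 0.960021
R(B) = exp(−0.000137 × 2000) = 0.760332
R(C) = exp(−0.0000363 × 2000) = 0.929973
R(D) = exp(−0.0000101 × 2000) = 0.980003
R(E) = exp(−0.000124 × 2000) = 0.780360
R(F) = exp(−0.0000417 × 2000) = 0.919983
Parallel (A and B): 1 − (1 − 0.960021)(1 − 0.760332) = 0.990418
Parallel (E and F): 1 − (1 − 0.780360)(1 − 0.919983) = 0.982425
Series (D and [0.982425]): 0.980003 × 0.982425 = 0.962779
Parallel (C and [0.962779]): 1 − (1 − 0.929973)(1 − 0.962779) = 0.997394
Series ([0.990418] and [0.997394]): 0.990418 × 0.997394 = 0.9878

0.9878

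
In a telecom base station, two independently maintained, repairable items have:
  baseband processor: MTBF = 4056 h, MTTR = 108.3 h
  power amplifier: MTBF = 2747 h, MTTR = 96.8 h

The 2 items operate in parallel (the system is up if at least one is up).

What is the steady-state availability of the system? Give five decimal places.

0.99911

A(baseband processor) = MTBF/(MTBF+MTTR) = 4056/(4056+108.3) = 0.973993
A(power amplifier) = MTBF/(MTBF+MTTR) = 2747/(2747+96.8) = 0.965961
Parallel availability: 1 − (1 − 0.973993)(1 − 0.965961) = 0.99911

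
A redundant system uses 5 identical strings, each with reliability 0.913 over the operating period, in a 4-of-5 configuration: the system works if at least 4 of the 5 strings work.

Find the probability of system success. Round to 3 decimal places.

0.937

R = Σ_{i=4}^{5} C(5,i) p^i (1−p)^{5−i} with p = 0.913
C(5,4)·0.913^4·0.087^1 = 0.30225
C(5,5)·0.913^5·0.087^0 = 0.63439
Sum = 0.937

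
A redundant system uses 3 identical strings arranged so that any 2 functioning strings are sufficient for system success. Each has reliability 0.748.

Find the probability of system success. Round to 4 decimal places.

0.8415

R = Σ_{i=2}^{3} C(3,i) p^i (1−p)^{3−i} with p = 0.748
C(3,2)·0.748^2·0.252^1 = 0.422985
C(3,3)·0.748^3·0.252^0 = 0.418509
Sum = 0.8415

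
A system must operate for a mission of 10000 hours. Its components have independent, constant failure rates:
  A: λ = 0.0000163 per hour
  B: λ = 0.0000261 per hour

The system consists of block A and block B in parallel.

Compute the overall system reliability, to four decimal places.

0.9654

R(A) = exp(−0.0000163 × 10000) = 0.849591
R(B) = exp(−0.0000261 × 10000) = 0.770281
Parallel (A and B): 1 − (1 − 0.849591)(1 − 0.770281) = 0.9654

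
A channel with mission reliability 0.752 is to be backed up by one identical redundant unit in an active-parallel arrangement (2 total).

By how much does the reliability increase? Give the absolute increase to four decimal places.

0.1865

R_before = 0.752
R_after = 1 − (1 − 0.752)^2 = 0.9385
ΔR = 0.9385 − 0.752 = 0.1865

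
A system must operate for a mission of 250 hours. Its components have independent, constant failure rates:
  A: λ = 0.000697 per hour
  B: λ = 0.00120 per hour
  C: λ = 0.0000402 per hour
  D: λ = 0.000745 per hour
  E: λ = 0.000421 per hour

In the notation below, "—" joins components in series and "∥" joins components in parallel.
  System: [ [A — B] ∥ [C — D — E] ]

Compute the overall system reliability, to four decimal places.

R(A) = exp(−0.000697 × 250) = 0.840087
R(B) = exp(−0.00120 × 250) = 0.740818
R(C) = exp(−0.0000402 × 250) = 0.990000
R(D) = exp(−0.000745 × 250) = 0.830066
R(E) = exp(−0.000421 × 250) = 0.900099
Series (A and B): 0.840087 × 0.740818 = 0.622352
Series (C, D, and E): 0.990000 × 0.830066 × 0.900099 = 0.739670
Parallel ([0.622352] and [0.739670]): 1 − (1 − 0.622352)(1 − 0.739670) = 0.9017

0.9017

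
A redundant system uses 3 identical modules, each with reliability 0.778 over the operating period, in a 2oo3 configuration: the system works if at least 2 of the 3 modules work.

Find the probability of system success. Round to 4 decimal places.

0.8740

R = Σ_{i=2}^{3} C(3,i) p^i (1−p)^{3−i} with p = 0.778
C(3,2)·0.778^2·0.222^1 = 0.403119
C(3,3)·0.778^3·0.222^0 = 0.470911
Sum = 0.8740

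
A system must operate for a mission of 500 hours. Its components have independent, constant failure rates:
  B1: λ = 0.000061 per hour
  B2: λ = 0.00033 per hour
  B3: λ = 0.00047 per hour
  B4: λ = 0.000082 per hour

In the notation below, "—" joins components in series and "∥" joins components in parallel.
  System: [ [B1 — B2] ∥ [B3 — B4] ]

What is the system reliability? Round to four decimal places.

0.9572

R(B1) = exp(−0.000061 × 500) = 0.969960
R(B2) = exp(−0.00033 × 500) = 0.847894
R(B3) = exp(−0.00047 × 500) = 0.790571
R(B4) = exp(−0.000082 × 500) = 0.959829
Series (B1 and B2): 0.969960 × 0.847894 = 0.822423
Series (B3 and B4): 0.790571 × 0.959829 = 0.758813
Parallel ([0.822423] and [0.758813]): 1 − (1 − 0.822423)(1 − 0.758813) = 0.9572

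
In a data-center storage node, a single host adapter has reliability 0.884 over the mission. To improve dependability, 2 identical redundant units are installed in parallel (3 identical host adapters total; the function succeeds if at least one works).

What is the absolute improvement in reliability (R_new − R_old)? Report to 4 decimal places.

0.1144

R_before = 0.884
R_after = 1 − (1 − 0.884)^3 = 0.9984
ΔR = 0.9984 − 0.884 = 0.1144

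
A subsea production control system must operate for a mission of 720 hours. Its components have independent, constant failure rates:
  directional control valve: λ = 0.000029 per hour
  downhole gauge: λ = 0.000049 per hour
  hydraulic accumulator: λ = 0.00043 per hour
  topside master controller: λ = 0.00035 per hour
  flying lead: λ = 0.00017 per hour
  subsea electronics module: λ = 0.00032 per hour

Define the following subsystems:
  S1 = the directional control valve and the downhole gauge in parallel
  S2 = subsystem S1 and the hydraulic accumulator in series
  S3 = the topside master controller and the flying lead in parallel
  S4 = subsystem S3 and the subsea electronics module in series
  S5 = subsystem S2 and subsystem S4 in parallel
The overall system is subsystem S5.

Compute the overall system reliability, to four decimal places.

0.9397

R(directional control valve) = exp(−0.000029 × 720) = 0.979336
R(downhole gauge) = exp(−0.000049 × 720) = 0.965335
R(hydraulic accumulator) = exp(−0.00043 × 720) = 0.733740
R(topside master controller) = exp(−0.00035 × 720) = 0.777245
R(flying lead) = exp(−0.00017 × 720) = 0.884794
R(subsea electronics module) = exp(−0.00032 × 720) = 0.794216
Parallel (directional control valve and downhole gauge): 1 − (1 − 0.979336)(1 − 0.965335) = 0.999284
Series ([0.999284] and hydraulic accumulator): 0.999284 × 0.733740 = 0.733215
Parallel (topside master controller and flying lead): 1 − (1 − 0.777245)(1 − 0.884794) = 0.974337
Series ([0.974337] and subsea electronics module): 0.974337 × 0.794216 = 0.773834
Parallel ([0.733215] and [0.773834]): 1 − (1 − 0.733215)(1 − 0.773834) = 0.9397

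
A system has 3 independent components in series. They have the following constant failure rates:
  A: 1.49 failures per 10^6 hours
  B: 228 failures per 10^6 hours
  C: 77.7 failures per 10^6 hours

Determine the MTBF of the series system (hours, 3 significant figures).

Series of exponential components: λ_sys = Σ λ_i
λ_sys = 0.00000149 + 0.000228 + 0.0000777 = 3.0719e-04 /h
MTBF = 1 / λ_sys = 3260 h

3260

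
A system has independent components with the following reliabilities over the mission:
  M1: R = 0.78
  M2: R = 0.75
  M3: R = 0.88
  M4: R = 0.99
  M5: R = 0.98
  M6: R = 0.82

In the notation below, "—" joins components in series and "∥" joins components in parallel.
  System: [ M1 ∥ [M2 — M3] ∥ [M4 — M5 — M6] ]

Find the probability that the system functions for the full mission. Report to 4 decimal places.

0.9847

Series (M2 and M3): 0.750000 × 0.880000 = 0.660000
Series (M4, M5, and M6): 0.990000 × 0.980000 × 0.820000 = 0.795564
Parallel (M1, [0.660000], and [0.795564]): 1 − (1 − 0.780000)(1 − 0.660000)(1 − 0.795564) = 0.9847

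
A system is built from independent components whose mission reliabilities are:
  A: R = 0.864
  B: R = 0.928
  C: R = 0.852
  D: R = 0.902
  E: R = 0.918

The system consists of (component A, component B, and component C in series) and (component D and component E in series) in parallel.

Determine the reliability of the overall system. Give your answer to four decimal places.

Series (A, B, and C): 0.864000 × 0.928000 × 0.852000 = 0.683127
Series (D and E): 0.902000 × 0.918000 = 0.828036
Parallel ([0.683127] and [0.828036]): 1 − (1 − 0.683127)(1 − 0.828036) = 0.9455

0.9455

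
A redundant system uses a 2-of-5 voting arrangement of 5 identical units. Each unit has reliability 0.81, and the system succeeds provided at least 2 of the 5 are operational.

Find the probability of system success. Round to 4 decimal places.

R = Σ_{i=2}^{5} C(5,i) p^i (1−p)^{5−i} with p = 0.81
C(5,2)·0.81^2·0.19^3 = 0.045002
C(5,3)·0.81^3·0.19^2 = 0.191850
C(5,4)·0.81^4·0.19^1 = 0.408944
C(5,5)·0.81^5·0.19^0 = 0.348678
Sum = 0.9945

0.9945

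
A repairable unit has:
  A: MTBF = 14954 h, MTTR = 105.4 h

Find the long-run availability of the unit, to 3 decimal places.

A(A) = MTBF/(MTBF+MTTR) = 14954/(14954+105.4) = 0.993

0.993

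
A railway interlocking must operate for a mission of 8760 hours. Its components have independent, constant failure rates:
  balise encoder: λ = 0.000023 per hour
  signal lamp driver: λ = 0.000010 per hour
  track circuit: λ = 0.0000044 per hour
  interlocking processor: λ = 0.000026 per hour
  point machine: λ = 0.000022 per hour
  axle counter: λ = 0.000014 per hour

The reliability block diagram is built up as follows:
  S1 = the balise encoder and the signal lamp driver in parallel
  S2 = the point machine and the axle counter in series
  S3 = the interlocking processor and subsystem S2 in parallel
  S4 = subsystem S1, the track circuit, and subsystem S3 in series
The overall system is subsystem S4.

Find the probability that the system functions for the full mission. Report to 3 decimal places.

R(balise encoder) = exp(−0.000023 × 8760) = 0.81752
R(signal lamp driver) = exp(−0.000010 × 8760) = 0.91613
R(track circuit) = exp(−0.0000044 × 8760) = 0.96219
R(interlocking processor) = exp(−0.000026 × 8760) = 0.79632
R(point machine) = exp(−0.000022 × 8760) = 0.82471
R(axle counter) = exp(−0.000014 × 8760) = 0.88458
Parallel (balise encoder and signal lamp driver): 1 − (1 − 0.81752)(1 − 0.91613) = 0.98470
Series (point machine and axle counter): 0.82471 × 0.88458 = 0.72952
Parallel (interlocking processor and [0.72952]): 1 − (1 − 0.79632)(1 − 0.72952) = 0.94491
Series ([0.98470], track circuit, and [0.94491]): 0.98470 × 0.96219 × 0.94491 = 0.895

0.895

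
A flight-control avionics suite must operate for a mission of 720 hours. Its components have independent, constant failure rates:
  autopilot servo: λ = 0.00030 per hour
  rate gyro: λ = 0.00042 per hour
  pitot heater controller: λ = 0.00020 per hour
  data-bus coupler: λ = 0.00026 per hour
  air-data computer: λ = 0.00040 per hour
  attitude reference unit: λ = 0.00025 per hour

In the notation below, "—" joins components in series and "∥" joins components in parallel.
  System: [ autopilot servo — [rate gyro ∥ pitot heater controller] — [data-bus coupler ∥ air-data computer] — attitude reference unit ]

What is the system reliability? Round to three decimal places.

0.622

R(autopilot servo) = exp(−0.00030 × 720) = 0.80574
R(rate gyro) = exp(−0.00042 × 720) = 0.73904
R(pitot heater controller) = exp(−0.00020 × 720) = 0.86589
R(data-bus coupler) = exp(−0.00026 × 720) = 0.82928
R(air-data computer) = exp(−0.00040 × 720) = 0.74976
R(attitude reference unit) = exp(−0.00025 × 720) = 0.83527
Parallel (rate gyro and pitot heater controller): 1 − (1 − 0.73904)(1 − 0.86589) = 0.96500
Parallel (data-bus coupler and air-data computer): 1 − (1 − 0.82928)(1 − 0.74976) = 0.95728
Series (autopilot servo, [0.96500], [0.95728], and attitude reference unit): 0.80574 × 0.96500 × 0.95728 × 0.83527 = 0.622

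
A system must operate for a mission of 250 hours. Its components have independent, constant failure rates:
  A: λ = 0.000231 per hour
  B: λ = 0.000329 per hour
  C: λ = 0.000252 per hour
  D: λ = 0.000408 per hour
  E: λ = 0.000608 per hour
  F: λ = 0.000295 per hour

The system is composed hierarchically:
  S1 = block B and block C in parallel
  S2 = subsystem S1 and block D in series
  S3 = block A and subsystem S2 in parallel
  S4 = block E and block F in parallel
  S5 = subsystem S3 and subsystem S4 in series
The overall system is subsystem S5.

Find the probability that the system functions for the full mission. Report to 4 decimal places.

R(A) = exp(−0.000231 × 250) = 0.943886
R(B) = exp(−0.000329 × 250) = 0.921042
R(C) = exp(−0.000252 × 250) = 0.938943
R(D) = exp(−0.000408 × 250) = 0.903030
R(E) = exp(−0.000608 × 250) = 0.858988
R(F) = exp(−0.000295 × 250) = 0.928904
Parallel (B and C): 1 − (1 − 0.921042)(1 − 0.938943) = 0.995179
Series ([0.995179] and D): 0.995179 × 0.903030 = 0.898676
Parallel (A and [0.898676]): 1 − (1 − 0.943886)(1 − 0.898676) = 0.994314
Parallel (E and F): 1 − (1 − 0.858988)(1 − 0.928904) = 0.989975
Series ([0.994314] and [0.989975]): 0.994314 × 0.989975 = 0.9843

0.9843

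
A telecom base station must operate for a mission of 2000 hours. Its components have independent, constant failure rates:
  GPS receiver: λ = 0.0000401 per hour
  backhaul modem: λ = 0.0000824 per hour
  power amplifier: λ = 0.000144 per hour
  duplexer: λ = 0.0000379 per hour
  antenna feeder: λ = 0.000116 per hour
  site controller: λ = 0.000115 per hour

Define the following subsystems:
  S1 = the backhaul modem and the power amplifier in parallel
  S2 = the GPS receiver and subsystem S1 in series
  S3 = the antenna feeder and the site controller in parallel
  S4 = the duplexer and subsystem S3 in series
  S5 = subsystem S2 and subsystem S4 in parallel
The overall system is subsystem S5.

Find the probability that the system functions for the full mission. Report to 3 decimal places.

0.987

R(GPS receiver) = exp(−0.0000401 × 2000) = 0.92293
R(backhaul modem) = exp(−0.0000824 × 2000) = 0.84806
R(power amplifier) = exp(−0.000144 × 2000) = 0.74976
R(duplexer) = exp(−0.0000379 × 2000) = 0.92700
R(antenna feeder) = exp(−0.000116 × 2000) = 0.79295
R(site controller) = exp(−0.000115 × 2000) = 0.79453
Parallel (backhaul modem and power amplifier): 1 − (1 − 0.84806)(1 − 0.74976) = 0.96198
Series (GPS receiver and [0.96198]): 0.92293 × 0.96198 = 0.88784
Parallel (antenna feeder and site controller): 1 − (1 − 0.79295)(1 − 0.79453) = 0.95746
Series (duplexer and [0.95746]): 0.92700 × 0.95746 = 0.88757
Parallel ([0.88784] and [0.88757]): 1 − (1 − 0.88784)(1 − 0.88757) = 0.987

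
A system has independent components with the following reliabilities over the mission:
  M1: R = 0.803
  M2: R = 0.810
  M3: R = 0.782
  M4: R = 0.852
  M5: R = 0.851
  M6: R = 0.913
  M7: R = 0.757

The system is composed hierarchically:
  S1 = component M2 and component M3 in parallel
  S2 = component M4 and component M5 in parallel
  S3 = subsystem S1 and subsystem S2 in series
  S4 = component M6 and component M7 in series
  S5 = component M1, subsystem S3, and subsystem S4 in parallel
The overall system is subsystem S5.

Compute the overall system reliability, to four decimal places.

Parallel (M2 and M3): 1 − (1 − 0.810000)(1 − 0.782000) = 0.958580
Parallel (M4 and M5): 1 − (1 − 0.852000)(1 − 0.851000) = 0.977948
Series ([0.958580] and [0.977948]): 0.958580 × 0.977948 = 0.937441
Series (M6 and M7): 0.913000 × 0.757000 = 0.691141
Parallel (M1, [0.937441], and [0.691141]): 1 − (1 − 0.803000)(1 − 0.937441)(1 − 0.691141) = 0.9962

0.9962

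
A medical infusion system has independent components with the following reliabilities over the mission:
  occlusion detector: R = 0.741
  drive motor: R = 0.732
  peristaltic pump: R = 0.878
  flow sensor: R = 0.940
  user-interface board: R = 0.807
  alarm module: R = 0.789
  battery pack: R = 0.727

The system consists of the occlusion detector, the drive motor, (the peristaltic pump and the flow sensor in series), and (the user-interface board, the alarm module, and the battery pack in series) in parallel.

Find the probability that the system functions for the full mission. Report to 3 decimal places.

Series (peristaltic pump and flow sensor): 0.87800 × 0.94000 = 0.82532
Series (user-interface board, alarm module, and battery pack): 0.80700 × 0.78900 × 0.72700 = 0.46290
Parallel (occlusion detector, drive motor, [0.82532], and [0.46290]): 1 − (1 − 0.74100)(1 − 0.73200)(1 − 0.82532)(1 − 0.46290) = 0.993

0.993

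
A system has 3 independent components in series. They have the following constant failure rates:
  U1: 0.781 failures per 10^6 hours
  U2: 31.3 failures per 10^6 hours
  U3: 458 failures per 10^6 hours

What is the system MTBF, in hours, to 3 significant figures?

2040

Series of exponential components: λ_sys = Σ λ_i
λ_sys = 0.000000781 + 0.0000313 + 0.000458 = 4.9008e-04 /h
MTBF = 1 / λ_sys = 2040 h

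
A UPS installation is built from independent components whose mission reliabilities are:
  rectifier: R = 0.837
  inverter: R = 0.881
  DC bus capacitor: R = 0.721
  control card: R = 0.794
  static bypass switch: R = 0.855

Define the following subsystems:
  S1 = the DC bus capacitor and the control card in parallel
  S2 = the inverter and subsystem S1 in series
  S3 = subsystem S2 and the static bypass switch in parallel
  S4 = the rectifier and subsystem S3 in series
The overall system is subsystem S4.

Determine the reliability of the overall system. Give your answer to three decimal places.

Parallel (DC bus capacitor and control card): 1 − (1 − 0.72100)(1 − 0.79400) = 0.94253
Series (inverter and [0.94253]): 0.88100 × 0.94253 = 0.83037
Parallel ([0.83037] and static bypass switch): 1 − (1 − 0.83037)(1 − 0.85500) = 0.97540
Series (rectifier and [0.97540]): 0.83700 × 0.97540 = 0.816

0.816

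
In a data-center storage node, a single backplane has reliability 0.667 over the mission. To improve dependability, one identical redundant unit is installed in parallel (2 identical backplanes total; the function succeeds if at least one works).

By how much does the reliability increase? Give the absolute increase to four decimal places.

0.2221

R_before = 0.667
R_after = 1 − (1 − 0.667)^2 = 0.8891
ΔR = 0.8891 − 0.667 = 0.2221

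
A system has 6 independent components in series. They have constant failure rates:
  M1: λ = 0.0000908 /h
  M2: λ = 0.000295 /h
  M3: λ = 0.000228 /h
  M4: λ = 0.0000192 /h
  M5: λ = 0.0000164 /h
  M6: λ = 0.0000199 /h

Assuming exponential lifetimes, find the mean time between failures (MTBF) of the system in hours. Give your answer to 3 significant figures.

Series of exponential components: λ_sys = Σ λ_i
λ_sys = 0.0000908 + 0.000295 + 0.000228 + 0.0000192 + 0.0000164 + 0.0000199 = 6.6930e-04 /h
MTBF = 1 / λ_sys = 1490 h

1490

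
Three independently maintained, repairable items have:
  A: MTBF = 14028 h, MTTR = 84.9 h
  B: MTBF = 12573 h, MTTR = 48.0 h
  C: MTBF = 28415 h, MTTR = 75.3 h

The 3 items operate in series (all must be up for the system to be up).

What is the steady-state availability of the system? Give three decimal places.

A(A) = MTBF/(MTBF+MTTR) = 14028/(14028+84.9) = 0.993984
A(B) = MTBF/(MTBF+MTTR) = 12573/(12573+48.0) = 0.996197
A(C) = MTBF/(MTBF+MTTR) = 28415/(28415+75.3) = 0.997357
Series availability: 0.993984 × 0.996197 × 0.997357 = 0.988

0.988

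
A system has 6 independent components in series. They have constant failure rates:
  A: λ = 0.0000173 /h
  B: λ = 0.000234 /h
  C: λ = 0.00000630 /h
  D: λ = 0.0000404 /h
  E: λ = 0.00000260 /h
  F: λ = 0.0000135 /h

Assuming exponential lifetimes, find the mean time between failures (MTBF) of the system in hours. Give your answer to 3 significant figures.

3180

Series of exponential components: λ_sys = Σ λ_i
λ_sys = 0.0000173 + 0.000234 + 0.00000630 + 0.0000404 + 0.00000260 + 0.0000135 = 3.1410e-04 /h
MTBF = 1 / λ_sys = 3180 h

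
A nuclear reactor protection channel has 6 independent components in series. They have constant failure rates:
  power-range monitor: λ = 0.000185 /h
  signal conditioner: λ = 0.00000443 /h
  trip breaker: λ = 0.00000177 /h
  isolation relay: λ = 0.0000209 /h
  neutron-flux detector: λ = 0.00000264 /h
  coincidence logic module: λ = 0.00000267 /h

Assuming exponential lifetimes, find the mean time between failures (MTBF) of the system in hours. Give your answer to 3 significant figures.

4600

Series of exponential components: λ_sys = Σ λ_i
λ_sys = 0.000185 + 0.00000443 + 0.00000177 + 0.0000209 + 0.00000264 + 0.00000267 = 2.1741e-04 /h
MTBF = 1 / λ_sys = 4600 h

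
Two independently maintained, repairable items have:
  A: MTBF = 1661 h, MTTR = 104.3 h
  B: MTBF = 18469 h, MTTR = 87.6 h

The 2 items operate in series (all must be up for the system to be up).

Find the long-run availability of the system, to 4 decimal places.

0.9365

A(A) = MTBF/(MTBF+MTTR) = 1661/(1661+104.3) = 0.940917
A(B) = MTBF/(MTBF+MTTR) = 18469/(18469+87.6) = 0.995279
Series availability: 0.940917 × 0.995279 = 0.9365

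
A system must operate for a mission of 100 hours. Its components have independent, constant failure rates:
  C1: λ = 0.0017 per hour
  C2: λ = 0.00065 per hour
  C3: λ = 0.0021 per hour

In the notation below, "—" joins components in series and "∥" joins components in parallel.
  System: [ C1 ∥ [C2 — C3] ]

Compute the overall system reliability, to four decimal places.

0.9624

R(C1) = exp(−0.0017 × 100) = 0.843665
R(C2) = exp(−0.00065 × 100) = 0.937067
R(C3) = exp(−0.0021 × 100) = 0.810584
Series (C2 and C3): 0.937067 × 0.810584 = 0.759572
Parallel (C1 and [0.759572]): 1 − (1 − 0.843665)(1 − 0.759572) = 0.9624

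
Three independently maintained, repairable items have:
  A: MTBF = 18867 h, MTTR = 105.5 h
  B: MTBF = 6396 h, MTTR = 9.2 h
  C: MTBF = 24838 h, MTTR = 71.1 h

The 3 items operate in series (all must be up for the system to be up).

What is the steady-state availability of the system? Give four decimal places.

A(A) = MTBF/(MTBF+MTTR) = 18867/(18867+105.5) = 0.994439
A(B) = MTBF/(MTBF+MTTR) = 6396/(6396+9.2) = 0.998564
A(C) = MTBF/(MTBF+MTTR) = 24838/(24838+71.1) = 0.997146
Series availability: 0.994439 × 0.998564 × 0.997146 = 0.9902

0.9902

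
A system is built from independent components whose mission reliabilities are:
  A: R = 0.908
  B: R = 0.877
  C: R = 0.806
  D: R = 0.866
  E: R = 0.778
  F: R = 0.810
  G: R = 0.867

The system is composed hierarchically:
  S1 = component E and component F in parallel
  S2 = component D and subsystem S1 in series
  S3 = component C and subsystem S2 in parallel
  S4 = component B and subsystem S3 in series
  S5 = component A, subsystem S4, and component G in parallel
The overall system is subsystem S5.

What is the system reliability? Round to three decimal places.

0.998

Parallel (E and F): 1 − (1 − 0.77800)(1 − 0.81000) = 0.95782
Series (D and [0.95782]): 0.86600 × 0.95782 = 0.82947
Parallel (C and [0.82947]): 1 − (1 − 0.80600)(1 − 0.82947) = 0.96692
Series (B and [0.96692]): 0.87700 × 0.96692 = 0.84799
Parallel (A, [0.84799], and G): 1 − (1 − 0.90800)(1 − 0.84799)(1 − 0.86700) = 0.998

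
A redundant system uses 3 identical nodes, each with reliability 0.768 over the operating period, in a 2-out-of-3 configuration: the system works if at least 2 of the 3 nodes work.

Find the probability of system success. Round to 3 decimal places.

0.864

R = Σ_{i=2}^{3} C(3,i) p^i (1−p)^{3−i} with p = 0.768
C(3,2)·0.768^2·0.232^1 = 0.41052
C(3,3)·0.768^3·0.232^0 = 0.45298
Sum = 0.864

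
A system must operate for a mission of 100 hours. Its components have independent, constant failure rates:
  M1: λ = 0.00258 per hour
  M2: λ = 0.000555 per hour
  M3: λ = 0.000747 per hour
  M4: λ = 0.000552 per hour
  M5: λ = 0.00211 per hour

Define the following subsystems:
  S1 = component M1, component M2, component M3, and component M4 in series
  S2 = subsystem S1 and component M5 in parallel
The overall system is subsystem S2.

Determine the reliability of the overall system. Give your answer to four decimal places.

0.9319

R(M1) = exp(−0.00258 × 100) = 0.772595
R(M2) = exp(−0.000555 × 100) = 0.946012
R(M3) = exp(−0.000747 × 100) = 0.928022
R(M4) = exp(−0.000552 × 100) = 0.946296
R(M5) = exp(−0.00211 × 100) = 0.809774
Series (M1, M2, M3, and M4): 0.772595 × 0.946012 × 0.928022 × 0.946296 = 0.641850
Parallel ([0.641850] and M5): 1 − (1 − 0.641850)(1 − 0.809774) = 0.9319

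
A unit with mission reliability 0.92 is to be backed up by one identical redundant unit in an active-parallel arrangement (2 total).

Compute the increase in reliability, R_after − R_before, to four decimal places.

R_before = 0.92
R_after = 1 − (1 − 0.92)^2 = 0.9936
ΔR = 0.9936 − 0.92 = 0.0736

0.0736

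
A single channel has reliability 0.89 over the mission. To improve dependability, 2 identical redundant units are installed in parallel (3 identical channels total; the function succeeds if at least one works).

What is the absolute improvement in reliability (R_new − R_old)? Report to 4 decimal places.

R_before = 0.89
R_after = 1 − (1 − 0.89)^3 = 0.9987
ΔR = 0.9987 − 0.89 = 0.1087

0.1087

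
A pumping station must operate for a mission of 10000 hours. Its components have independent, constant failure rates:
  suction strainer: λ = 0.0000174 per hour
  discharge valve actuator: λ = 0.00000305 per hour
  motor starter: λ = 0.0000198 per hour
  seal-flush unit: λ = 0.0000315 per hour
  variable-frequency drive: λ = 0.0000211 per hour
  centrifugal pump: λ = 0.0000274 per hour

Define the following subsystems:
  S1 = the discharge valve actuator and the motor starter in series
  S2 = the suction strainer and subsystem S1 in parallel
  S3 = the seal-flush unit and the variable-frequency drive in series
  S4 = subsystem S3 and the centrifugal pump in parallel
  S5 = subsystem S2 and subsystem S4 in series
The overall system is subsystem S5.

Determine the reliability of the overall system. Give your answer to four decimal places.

R(suction strainer) = exp(−0.0000174 × 10000) = 0.840297
R(discharge valve actuator) = exp(−0.00000305 × 10000) = 0.969960
R(motor starter) = exp(−0.0000198 × 10000) = 0.820370
R(seal-flush unit) = exp(−0.0000315 × 10000) = 0.729789
R(variable-frequency drive) = exp(−0.0000211 × 10000) = 0.809774
R(centrifugal pump) = exp(−0.0000274 × 10000) = 0.760332
Series (discharge valve actuator and motor starter): 0.969960 × 0.820370 = 0.795726
Parallel (suction strainer and [0.795726]): 1 − (1 − 0.840297)(1 − 0.795726) = 0.967377
Series (seal-flush unit and variable-frequency drive): 0.729789 × 0.809774 = 0.590964
Parallel ([0.590964] and centrifugal pump): 1 − (1 − 0.590964)(1 − 0.760332) = 0.901967
Series ([0.967377] and [0.901967]): 0.967377 × 0.901967 = 0.8725

0.8725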